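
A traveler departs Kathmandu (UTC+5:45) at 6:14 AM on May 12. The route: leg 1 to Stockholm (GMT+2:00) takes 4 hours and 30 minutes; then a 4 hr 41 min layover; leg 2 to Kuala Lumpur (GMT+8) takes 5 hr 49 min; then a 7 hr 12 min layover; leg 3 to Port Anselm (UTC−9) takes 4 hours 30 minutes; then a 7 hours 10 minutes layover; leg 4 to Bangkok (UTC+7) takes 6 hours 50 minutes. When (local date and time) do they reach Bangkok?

12:11 AM on May 14

Convert departure to UTC: 6:14 AM − 5:45 = 12:29 AM UTC on May 12.
Add 4 hours 30 minutes leg 1 → 4:59 AM UTC.
Add 4 hours 41 minutes layover in Stockholm → 9:40 AM UTC.
Add 5 hours and 49 minutes leg 2 → 3:29 PM UTC.
Add 7 hours and 12 minutes layover in Kuala Lumpur → 10:41 PM UTC.
Add 4 hours 30 minutes leg 3 → 3:11 AM UTC (May 13).
Add 7 hours and 10 minutes layover in Port Anselm → 10:21 AM UTC.
Add 6 hours 50 minutes leg 4 → 5:11 PM UTC.
Bangkok is UTC+7:00, so local arrival = 5:11 PM + 7:00 = 12:11 AM on May 14.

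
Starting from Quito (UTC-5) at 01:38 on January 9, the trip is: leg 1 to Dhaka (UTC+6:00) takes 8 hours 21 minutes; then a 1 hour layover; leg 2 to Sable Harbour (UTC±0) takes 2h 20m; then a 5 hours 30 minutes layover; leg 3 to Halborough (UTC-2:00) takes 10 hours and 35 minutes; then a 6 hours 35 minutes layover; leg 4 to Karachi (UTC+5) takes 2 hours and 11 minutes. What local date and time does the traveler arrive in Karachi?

Convert departure to UTC: 01:38 + 5:00 = 06:38 UTC on Jan 9.
Add 8 hours and 21 minutes leg 1 → 14:59 UTC.
Add 1 hour layover in Dhaka → 15:59 UTC.
Add 2 hours and 20 minutes leg 2 → 18:19 UTC.
Add 5 hours and 30 minutes layover in Sable Harbour → 23:49 UTC.
Add 10 hours and 35 minutes leg 3 → 10:24 UTC (Jan 10).
Add 6 hours and 35 minutes layover in Halborough → 16:59 UTC.
Add 2 hours 11 minutes leg 4 → 19:10 UTC.
Karachi is UTC+5:00, so local arrival = 19:10 + 5:00 = 00:10 on Jan 11.

00:10 on Jan 11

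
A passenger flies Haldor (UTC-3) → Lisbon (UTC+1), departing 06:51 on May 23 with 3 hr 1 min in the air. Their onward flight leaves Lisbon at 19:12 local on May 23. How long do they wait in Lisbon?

Convert departure to UTC: 06:51 + 3:00 = 09:51 UTC on May 23.
Add 3 hours and 1 minute flight time → 12:52 UTC.
Lisbon is UTC+1:00, so local arrival = 12:52 + 1:00 = 13:52 on May 23.
Layover = 19:12 − 13:52 = 5 hours 20 minutes.

5 hours 20 minutes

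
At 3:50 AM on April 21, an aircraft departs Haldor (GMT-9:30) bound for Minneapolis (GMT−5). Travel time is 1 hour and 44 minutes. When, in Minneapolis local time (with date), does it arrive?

Convert departure to UTC: 3:50 AM + 9:30 = 1:20 PM UTC on Apr 21.
Add 1 hour 44 minutes travel time → 3:04 PM UTC.
Minneapolis is UTC−5:00, so local arrival = 3:04 PM − 5:00 = 10:04 AM on Apr 21.

10:04 AM on Apr 21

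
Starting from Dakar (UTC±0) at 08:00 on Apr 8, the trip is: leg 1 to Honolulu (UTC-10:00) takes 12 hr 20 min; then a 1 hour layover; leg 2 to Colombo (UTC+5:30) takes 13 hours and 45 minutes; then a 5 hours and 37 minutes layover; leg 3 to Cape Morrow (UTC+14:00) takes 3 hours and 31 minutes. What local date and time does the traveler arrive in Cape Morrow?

10:13 on Apr 10

Dakar is at UTC+0, so departure is already 08:00 UTC on Apr 8.
Add 12 hours and 20 minutes leg 1 → 20:20 UTC.
Add 1 hour layover in Honolulu → 21:20 UTC.
Add 13 hours and 45 minutes leg 2 → 11:05 UTC (Apr 9).
Add 5 hours 37 minutes layover in Colombo → 16:42 UTC.
Add 3 hours and 31 minutes leg 3 → 20:13 UTC.
Cape Morrow is UTC+14:00, so local arrival = 20:13 + 14:00 = 10:13 on Apr 10.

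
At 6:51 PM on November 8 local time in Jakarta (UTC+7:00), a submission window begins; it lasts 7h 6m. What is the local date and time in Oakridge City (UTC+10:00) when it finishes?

4:57 AM on November 9

Convert start to UTC: 6:51 PM − 7:00 = 11:51 AM UTC on Nov 8.
Add 7 hours 6 minutes duration → 6:57 PM UTC.
Oakridge City is UTC+10:00, so local end time = 6:57 PM + 10:00 = 4:57 AM on Nov 9.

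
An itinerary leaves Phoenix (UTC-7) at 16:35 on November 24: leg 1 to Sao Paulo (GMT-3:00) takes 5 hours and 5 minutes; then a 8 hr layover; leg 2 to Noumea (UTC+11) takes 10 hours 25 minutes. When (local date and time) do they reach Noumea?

Convert departure to UTC: 16:35 + 7:00 = 23:35 UTC on Nov 24.
Add 5 hours and 5 minutes leg 1 → 04:40 UTC (Nov 25).
Add 8 hours layover in Sao Paulo → 12:40 UTC.
Add 10 hours and 25 minutes leg 2 → 23:05 UTC.
Noumea is UTC+11:00, so local arrival = 23:05 + 11:00 = 10:05 on Nov 26.

10:05 on Nov 26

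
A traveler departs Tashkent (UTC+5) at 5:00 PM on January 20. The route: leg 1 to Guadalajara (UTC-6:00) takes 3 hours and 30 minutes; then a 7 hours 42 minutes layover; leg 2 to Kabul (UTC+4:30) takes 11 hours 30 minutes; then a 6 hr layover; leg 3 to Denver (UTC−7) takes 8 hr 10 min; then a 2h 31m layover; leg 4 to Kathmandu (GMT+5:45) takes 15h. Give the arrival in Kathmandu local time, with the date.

Convert departure to UTC: 5:00 PM − 5:00 = 12:00 PM UTC on Jan 20.
Add 3 hours and 30 minutes leg 1 → 3:30 PM UTC.
Add 7 hours and 42 minutes layover in Guadalajara → 11:12 PM UTC.
Add 11 hours and 30 minutes leg 2 → 10:42 AM UTC (Jan 21).
Add 6 hours layover in Kabul → 4:42 PM UTC.
Add 8 hours and 10 minutes leg 3 → 12:52 AM UTC (Jan 22).
Add 2 hours 31 minutes layover in Denver → 3:23 AM UTC.
Add 15 hours leg 4 → 6:23 PM UTC.
Kathmandu is UTC+5:45, so local arrival = 6:23 PM + 5:45 = 12:08 AM on Jan 23.

12:08 AM on Jan 23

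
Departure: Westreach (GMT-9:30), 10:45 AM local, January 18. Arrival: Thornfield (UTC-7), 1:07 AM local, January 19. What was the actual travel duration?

11 hours 52 minutes

Departure in UTC: 10:45 AM + 9:30 = 8:15 PM on Jan 18.
Arrival in UTC: 1:07 AM + 7:00 = 8:07 AM on Jan 19.
Elapsed = 8:07 AM − 8:15 PM (+1 day) = 11 hours 52 minutes.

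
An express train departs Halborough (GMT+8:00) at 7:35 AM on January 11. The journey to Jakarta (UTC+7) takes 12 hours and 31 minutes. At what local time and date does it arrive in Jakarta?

7:06 PM on January 11

Convert departure to UTC: 7:35 AM − 8:00 = 11:35 PM UTC on Jan 10.
Add 12 hours and 31 minutes travel time → 12:06 PM UTC (Jan 11).
Jakarta is UTC+7:00, so local arrival = 12:06 PM + 7:00 = 7:06 PM on Jan 11.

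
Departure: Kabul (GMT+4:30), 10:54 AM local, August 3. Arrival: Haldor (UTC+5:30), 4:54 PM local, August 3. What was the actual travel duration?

Departure in UTC: 10:54 AM − 4:30 = 6:24 AM on Aug 3.
Arrival in UTC: 4:54 PM − 5:30 = 11:24 AM on Aug 3.
Elapsed = 11:24 AM − 6:24 AM = 5 hours.

5 hours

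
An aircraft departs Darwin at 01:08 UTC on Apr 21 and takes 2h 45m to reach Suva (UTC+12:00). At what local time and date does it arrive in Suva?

15:53 on April 21

Departure is given in UTC: 01:08 on Apr 21.
Add 2 hours 45 minutes → 03:53 UTC.
Suva is UTC+12:00: 03:53 + 12:00 = 15:53 on Apr 21.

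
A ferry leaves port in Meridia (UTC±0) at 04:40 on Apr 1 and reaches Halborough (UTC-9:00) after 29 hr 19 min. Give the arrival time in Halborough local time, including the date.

00:59 on Apr 2

Meridia is at UTC+0, so departure is already 04:40 UTC on Apr 1.
Add 29 hours and 19 minutes travel time → 09:59 UTC (Apr 2).
Halborough is UTC−9:00, so local arrival = 09:59 − 9:00 = 00:59 on Apr 2.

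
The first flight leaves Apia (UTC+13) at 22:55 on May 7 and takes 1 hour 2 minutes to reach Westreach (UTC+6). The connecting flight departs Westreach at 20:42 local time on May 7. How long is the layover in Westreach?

Convert departure to UTC: 22:55 − 13:00 = 09:55 UTC on May 7.
Add 1 hour and 2 minutes flight time → 10:57 UTC.
Westreach is UTC+6:00, so local arrival = 10:57 + 6:00 = 16:57 on May 7.
Layover = 20:42 − 16:57 = 3 hours 45 minutes.

3 hours 45 minutes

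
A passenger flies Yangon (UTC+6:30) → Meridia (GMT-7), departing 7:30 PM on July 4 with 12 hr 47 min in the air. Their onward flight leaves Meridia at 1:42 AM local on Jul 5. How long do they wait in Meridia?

Convert departure to UTC: 7:30 PM − 6:30 = 1:00 PM UTC on Jul 4.
Add 12 hours and 47 minutes flight time → 1:47 AM UTC (Jul 5).
Meridia is UTC−7:00, so local arrival = 1:47 AM − 7:00 = 6:47 PM on Jul 4.
Layover = 1:42 AM − 6:47 PM (+1 day) = 6 hours 55 minutes.

6 hours 55 minutes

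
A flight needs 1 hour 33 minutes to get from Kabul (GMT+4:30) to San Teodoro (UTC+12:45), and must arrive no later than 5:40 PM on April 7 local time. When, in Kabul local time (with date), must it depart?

7:52 AM on April 7

Target arrival in UTC: 5:40 PM − 12:45 = 4:55 AM on Apr 7.
Subtract 1 hour 33 minutes → departure 3:22 AM UTC on Apr 7.
Kabul is UTC+4:30: 3:22 AM + 4:30 = 7:52 AM on Apr 7.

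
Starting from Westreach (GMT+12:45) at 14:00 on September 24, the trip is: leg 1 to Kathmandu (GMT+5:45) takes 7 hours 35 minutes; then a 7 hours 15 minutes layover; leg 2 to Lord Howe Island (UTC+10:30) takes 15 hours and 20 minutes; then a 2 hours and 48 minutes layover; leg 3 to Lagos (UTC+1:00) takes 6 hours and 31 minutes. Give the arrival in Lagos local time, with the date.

17:44 on Sep 25

Convert departure to UTC: 14:00 − 12:45 = 01:15 UTC on Sep 24.
Add 7 hours and 35 minutes leg 1 → 08:50 UTC.
Add 7 hours and 15 minutes layover in Kathmandu → 16:05 UTC.
Add 15 hours and 20 minutes leg 2 → 07:25 UTC (Sep 25).
Add 2 hours 48 minutes layover in Lord Howe Island → 10:13 UTC.
Add 6 hours 31 minutes leg 3 → 16:44 UTC.
Lagos is UTC+1:00, so local arrival = 16:44 + 1:00 = 17:44 on Sep 25.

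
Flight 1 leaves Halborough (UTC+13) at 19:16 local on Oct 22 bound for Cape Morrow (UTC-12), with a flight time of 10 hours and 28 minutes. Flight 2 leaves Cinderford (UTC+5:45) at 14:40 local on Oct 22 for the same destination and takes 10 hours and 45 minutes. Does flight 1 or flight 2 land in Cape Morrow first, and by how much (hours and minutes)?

the first, by 2 hours 56 minutes

Flight 1 in UTC: 19:16 − 13:00 = 06:16 on Oct 22.
+10 hours and 28 minutes → arrive 16:44 UTC on Oct 22.
Flight 2 in UTC: 14:40 − 5:45 = 08:55 on Oct 22.
+10 hours 45 minutes → arrive 19:40 UTC on Oct 22.
Flight 1 lands earlier by 2 hours 56 minutes.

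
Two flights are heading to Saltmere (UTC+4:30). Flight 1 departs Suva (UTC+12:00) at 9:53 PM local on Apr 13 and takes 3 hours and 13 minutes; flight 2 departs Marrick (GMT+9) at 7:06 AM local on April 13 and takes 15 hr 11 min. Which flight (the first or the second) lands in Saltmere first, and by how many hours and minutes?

Flight 1 in UTC: 9:53 PM − 12:00 = 9:53 AM on Apr 13.
+3 hours 13 minutes → arrive 1:06 PM UTC on Apr 13.
Flight 2 in UTC: 7:06 AM − 9:00 = 10:06 PM on Apr 12.
+15 hours 11 minutes → arrive 1:17 PM UTC on Apr 13.
Flight 1 lands earlier by 11 minutes.

the first, by 11 minutes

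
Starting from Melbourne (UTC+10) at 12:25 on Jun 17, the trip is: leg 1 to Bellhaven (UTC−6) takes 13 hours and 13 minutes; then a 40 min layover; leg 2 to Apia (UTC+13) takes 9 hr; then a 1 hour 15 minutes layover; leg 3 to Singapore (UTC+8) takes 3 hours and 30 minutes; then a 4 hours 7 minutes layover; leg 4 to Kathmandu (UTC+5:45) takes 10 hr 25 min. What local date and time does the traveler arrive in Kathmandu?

02:20 on Jun 19

Convert departure to UTC: 12:25 − 10:00 = 02:25 UTC on Jun 17.
Add 13 hours 13 minutes leg 1 → 15:38 UTC.
Add 40 minutes layover in Bellhaven → 16:18 UTC.
Add 9 hours leg 2 → 01:18 UTC (Jun 18).
Add 1 hour and 15 minutes layover in Apia → 02:33 UTC.
Add 3 hours 30 minutes leg 3 → 06:03 UTC.
Add 4 hours and 7 minutes layover in Singapore → 10:10 UTC.
Add 10 hours and 25 minutes leg 4 → 20:35 UTC.
Kathmandu is UTC+5:45, so local arrival = 20:35 + 5:45 = 02:20 on Jun 19.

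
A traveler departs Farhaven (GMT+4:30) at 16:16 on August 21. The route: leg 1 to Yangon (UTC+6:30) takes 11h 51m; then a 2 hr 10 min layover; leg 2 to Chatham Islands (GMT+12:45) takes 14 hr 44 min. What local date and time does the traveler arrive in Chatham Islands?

05:16 on August 23

Convert departure to UTC: 16:16 − 4:30 = 11:46 UTC on Aug 21.
Add 11 hours 51 minutes leg 1 → 23:37 UTC.
Add 2 hours and 10 minutes layover in Yangon → 01:47 UTC (Aug 22).
Add 14 hours and 44 minutes leg 2 → 16:31 UTC.
Chatham Islands is UTC+12:45, so local arrival = 16:31 + 12:45 = 05:16 on Aug 23.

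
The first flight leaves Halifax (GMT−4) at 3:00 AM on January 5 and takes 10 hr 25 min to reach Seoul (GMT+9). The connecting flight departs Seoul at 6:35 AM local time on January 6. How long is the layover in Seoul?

4 hours 10 minutes

Convert departure to UTC: 3:00 AM + 4:00 = 7:00 AM UTC on Jan 5.
Add 10 hours 25 minutes flight time → 5:25 PM UTC.
Seoul is UTC+9:00, so local arrival = 5:25 PM + 9:00 = 2:25 AM on Jan 6.
Layover = 6:35 AM − 2:25 AM = 4 hours 10 minutes.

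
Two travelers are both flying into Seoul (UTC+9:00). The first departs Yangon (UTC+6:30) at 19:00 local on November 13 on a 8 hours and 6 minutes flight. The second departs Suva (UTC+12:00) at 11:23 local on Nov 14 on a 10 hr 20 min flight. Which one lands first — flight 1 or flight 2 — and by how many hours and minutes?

the first, by 13 hours 7 minutes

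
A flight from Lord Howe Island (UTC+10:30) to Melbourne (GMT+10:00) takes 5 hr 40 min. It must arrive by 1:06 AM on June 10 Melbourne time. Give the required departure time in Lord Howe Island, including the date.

7:56 PM on June 9

Target arrival in UTC: 1:06 AM − 10:00 = 3:06 PM on Jun 9.
Subtract 5 hours 40 minutes → departure 9:26 AM UTC on Jun 9.
Lord Howe Island is UTC+10:30: 9:26 AM + 10:30 = 7:56 PM on Jun 9.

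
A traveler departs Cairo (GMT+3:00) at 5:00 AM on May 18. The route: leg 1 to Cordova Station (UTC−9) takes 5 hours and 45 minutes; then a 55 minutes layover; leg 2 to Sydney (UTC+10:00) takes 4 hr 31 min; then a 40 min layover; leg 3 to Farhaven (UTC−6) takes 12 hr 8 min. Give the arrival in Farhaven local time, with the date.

7:59 PM on May 18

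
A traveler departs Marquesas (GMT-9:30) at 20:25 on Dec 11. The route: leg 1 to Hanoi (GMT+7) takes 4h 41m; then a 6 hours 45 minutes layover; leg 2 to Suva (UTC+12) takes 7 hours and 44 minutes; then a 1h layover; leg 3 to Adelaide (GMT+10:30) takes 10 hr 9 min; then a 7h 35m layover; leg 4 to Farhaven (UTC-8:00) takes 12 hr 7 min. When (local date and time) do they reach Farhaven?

Convert departure to UTC: 20:25 + 9:30 = 05:55 UTC on Dec 12.
Add 4 hours 41 minutes leg 1 → 10:36 UTC.
Add 6 hours 45 minutes layover in Hanoi → 17:21 UTC.
Add 7 hours and 44 minutes leg 2 → 01:05 UTC (Dec 13).
Add 1 hour layover in Suva → 02:05 UTC.
Add 10 hours and 9 minutes leg 3 → 12:14 UTC.
Add 7 hours 35 minutes layover in Adelaide → 19:49 UTC.
Add 12 hours and 7 minutes leg 4 → 07:56 UTC (Dec 14).
Farhaven is UTC−8:00, so local arrival = 07:56 − 8:00 = 23:56 on Dec 13.

23:56 on December 13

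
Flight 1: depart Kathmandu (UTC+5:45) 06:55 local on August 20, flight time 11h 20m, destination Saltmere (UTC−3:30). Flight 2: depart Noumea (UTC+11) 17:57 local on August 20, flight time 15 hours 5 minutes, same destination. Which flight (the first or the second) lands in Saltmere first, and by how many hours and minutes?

Flight 1 in UTC: 06:55 − 5:45 = 01:10 on Aug 20.
+11 hours 20 minutes → arrive 12:30 UTC on Aug 20.
Flight 2 in UTC: 17:57 − 11:00 = 06:57 on Aug 20.
+15 hours 5 minutes → arrive 22:02 UTC on Aug 20.
Flight 1 lands earlier by 9 hours 32 minutes.

the first, by 9 hours 32 minutes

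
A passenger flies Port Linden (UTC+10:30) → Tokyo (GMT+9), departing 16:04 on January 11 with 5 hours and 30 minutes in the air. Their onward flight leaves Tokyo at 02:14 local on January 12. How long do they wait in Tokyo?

6 hours 10 minutes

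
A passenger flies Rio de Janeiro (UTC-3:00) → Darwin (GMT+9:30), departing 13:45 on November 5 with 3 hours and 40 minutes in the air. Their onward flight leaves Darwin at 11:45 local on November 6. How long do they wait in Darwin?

Convert departure to UTC: 13:45 + 3:00 = 16:45 UTC on Nov 5.
Add 3 hours and 40 minutes flight time → 20:25 UTC.
Darwin is UTC+9:30, so local arrival = 20:25 + 9:30 = 05:55 on Nov 6.
Layover = 11:45 − 05:55 = 5 hours 50 minutes.

5 hours 50 minutes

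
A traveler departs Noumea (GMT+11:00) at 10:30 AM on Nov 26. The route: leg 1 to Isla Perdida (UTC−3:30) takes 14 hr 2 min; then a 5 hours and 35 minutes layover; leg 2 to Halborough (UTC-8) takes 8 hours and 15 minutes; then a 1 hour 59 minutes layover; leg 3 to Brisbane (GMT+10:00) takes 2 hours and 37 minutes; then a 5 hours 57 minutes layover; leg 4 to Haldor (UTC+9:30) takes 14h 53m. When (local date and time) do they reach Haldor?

Convert departure to UTC: 10:30 AM − 11:00 = 11:30 PM UTC on Nov 25.
Add 14 hours and 2 minutes leg 1 → 1:32 PM UTC (Nov 26).
Add 5 hours and 35 minutes layover in Isla Perdida → 7:07 PM UTC.
Add 8 hours 15 minutes leg 2 → 3:22 AM UTC (Nov 27).
Add 1 hour and 59 minutes layover in Halborough → 5:21 AM UTC.
Add 2 hours and 37 minutes leg 3 → 7:58 AM UTC.
Add 5 hours and 57 minutes layover in Brisbane → 1:55 PM UTC.
Add 14 hours and 53 minutes leg 4 → 4:48 AM UTC (Nov 28).
Haldor is UTC+9:30, so local arrival = 4:48 AM + 9:30 = 2:18 PM on Nov 28.

2:18 PM on November 28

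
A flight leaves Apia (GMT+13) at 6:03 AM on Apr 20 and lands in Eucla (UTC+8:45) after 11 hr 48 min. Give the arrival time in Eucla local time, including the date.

1:36 PM on Apr 20

Convert departure to UTC: 6:03 AM − 13:00 = 5:03 PM UTC on Apr 19.
Add 11 hours 48 minutes travel time → 4:51 AM UTC (Apr 20).
Eucla is UTC+8:45, so local arrival = 4:51 AM + 8:45 = 1:36 PM on Apr 20.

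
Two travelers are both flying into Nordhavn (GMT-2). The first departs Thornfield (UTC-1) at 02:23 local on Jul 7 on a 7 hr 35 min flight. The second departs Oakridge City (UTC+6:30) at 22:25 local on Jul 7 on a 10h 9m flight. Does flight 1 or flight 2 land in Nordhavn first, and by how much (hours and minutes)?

Flight 1 in UTC: 02:23 + 1:00 = 03:23 on Jul 7.
+7 hours 35 minutes → arrive 10:58 UTC on Jul 7.
Flight 2 in UTC: 22:25 − 6:30 = 15:55 on Jul 7.
+10 hours and 9 minutes → arrive 02:04 UTC on Jul 8.
Flight 1 lands earlier by 15 hours 6 minutes.

the first, by 15 hours 6 minutes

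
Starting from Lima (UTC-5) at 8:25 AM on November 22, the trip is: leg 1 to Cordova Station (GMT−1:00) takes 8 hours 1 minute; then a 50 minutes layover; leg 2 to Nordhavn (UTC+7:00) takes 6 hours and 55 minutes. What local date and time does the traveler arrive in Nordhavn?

Convert departure to UTC: 8:25 AM + 5:00 = 1:25 PM UTC on Nov 22.
Add 8 hours and 1 minute leg 1 → 9:26 PM UTC.
Add 50 minutes layover in Cordova Station → 10:16 PM UTC.
Add 6 hours and 55 minutes leg 2 → 5:11 AM UTC (Nov 23).
Nordhavn is UTC+7:00, so local arrival = 5:11 AM + 7:00 = 12:11 PM on Nov 23.

12:11 PM on Nov 23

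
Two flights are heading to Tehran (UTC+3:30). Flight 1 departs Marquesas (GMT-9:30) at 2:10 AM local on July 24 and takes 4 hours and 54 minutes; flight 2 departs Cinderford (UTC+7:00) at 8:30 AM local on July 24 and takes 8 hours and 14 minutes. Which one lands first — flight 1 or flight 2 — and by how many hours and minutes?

the second, by 6 hours 50 minutes

Flight 1 in UTC: 2:10 AM + 9:30 = 11:40 AM on Jul 24.
+4 hours and 54 minutes → arrive 4:34 PM UTC on Jul 24.
Flight 2 in UTC: 8:30 AM − 7:00 = 1:30 AM on Jul 24.
+8 hours and 14 minutes → arrive 9:44 AM UTC on Jul 24.
Flight 2 lands earlier by 6 hours 50 minutes.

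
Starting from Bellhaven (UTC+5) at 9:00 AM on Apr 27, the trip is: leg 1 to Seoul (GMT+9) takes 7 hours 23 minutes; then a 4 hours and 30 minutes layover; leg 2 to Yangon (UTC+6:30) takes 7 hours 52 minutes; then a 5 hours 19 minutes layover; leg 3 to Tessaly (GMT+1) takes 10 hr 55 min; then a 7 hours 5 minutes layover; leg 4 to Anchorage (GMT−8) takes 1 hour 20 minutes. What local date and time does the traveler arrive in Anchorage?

4:24 PM on Apr 28

Convert departure to UTC: 9:00 AM − 5:00 = 4:00 AM UTC on Apr 27.
Add 7 hours and 23 minutes leg 1 → 11:23 AM UTC.
Add 4 hours and 30 minutes layover in Seoul → 3:53 PM UTC.
Add 7 hours 52 minutes leg 2 → 11:45 PM UTC.
Add 5 hours and 19 minutes layover in Yangon → 5:04 AM UTC (Apr 28).
Add 10 hours and 55 minutes leg 3 → 3:59 PM UTC.
Add 7 hours and 5 minutes layover in Tessaly → 11:04 PM UTC.
Add 1 hour 20 minutes leg 4 → 12:24 AM UTC (Apr 29).
Anchorage is UTC−8:00, so local arrival = 12:24 AM − 8:00 = 4:24 PM on Apr 28.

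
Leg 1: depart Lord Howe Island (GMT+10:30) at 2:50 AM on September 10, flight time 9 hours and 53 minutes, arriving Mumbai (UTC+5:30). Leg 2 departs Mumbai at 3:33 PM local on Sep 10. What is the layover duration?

Convert departure to UTC: 2:50 AM − 10:30 = 4:20 PM UTC on Sep 9.
Add 9 hours 53 minutes flight time → 2:13 AM UTC (Sep 10).
Mumbai is UTC+5:30, so local arrival = 2:13 AM + 5:30 = 7:43 AM on Sep 10.
Layover = 3:33 PM − 7:43 AM = 7 hours 50 minutes.

7 hours 50 minutes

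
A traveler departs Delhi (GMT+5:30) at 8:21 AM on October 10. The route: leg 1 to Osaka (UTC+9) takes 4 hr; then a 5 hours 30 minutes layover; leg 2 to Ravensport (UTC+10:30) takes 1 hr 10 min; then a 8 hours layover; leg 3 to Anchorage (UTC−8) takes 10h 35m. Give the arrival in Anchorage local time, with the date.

12:06 AM on Oct 11

Convert departure to UTC: 8:21 AM − 5:30 = 2:51 AM UTC on Oct 10.
Add 4 hours leg 1 → 6:51 AM UTC.
Add 5 hours 30 minutes layover in Osaka → 12:21 PM UTC.
Add 1 hour and 10 minutes leg 2 → 1:31 PM UTC.
Add 8 hours layover in Ravensport → 9:31 PM UTC.
Add 10 hours and 35 minutes leg 3 → 8:06 AM UTC (Oct 11).
Anchorage is UTC−8:00, so local arrival = 8:06 AM − 8:00 = 12:06 AM on Oct 11.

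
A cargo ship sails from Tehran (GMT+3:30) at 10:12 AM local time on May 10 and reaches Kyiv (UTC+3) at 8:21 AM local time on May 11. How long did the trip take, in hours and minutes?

Departure in UTC: 10:12 AM − 3:30 = 6:42 AM on May 10.
Arrival in UTC: 8:21 AM − 3:00 = 5:21 AM on May 11.
Elapsed = 5:21 AM − 6:42 AM (+1 day) = 22 hours 39 minutes.

22 hours 39 minutes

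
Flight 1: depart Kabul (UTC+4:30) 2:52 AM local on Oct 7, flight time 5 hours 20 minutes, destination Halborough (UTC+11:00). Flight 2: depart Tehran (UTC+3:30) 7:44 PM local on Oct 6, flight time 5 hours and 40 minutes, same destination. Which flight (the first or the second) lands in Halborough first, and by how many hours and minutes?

Flight 1 in UTC: 2:52 AM − 4:30 = 10:22 PM on Oct 6.
+5 hours 20 minutes → arrive 3:42 AM UTC on Oct 7.
Flight 2 in UTC: 7:44 PM − 3:30 = 4:14 PM on Oct 6.
+5 hours 40 minutes → arrive 9:54 PM UTC on Oct 6.
Flight 2 lands earlier by 5 hours 48 minutes.

the second, by 5 hours 48 minutes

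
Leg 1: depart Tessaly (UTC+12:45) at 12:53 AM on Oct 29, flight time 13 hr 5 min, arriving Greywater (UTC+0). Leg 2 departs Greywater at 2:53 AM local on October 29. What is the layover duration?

1 hour 40 minutes

Convert departure to UTC: 12:53 AM − 12:45 = 12:08 PM UTC on Oct 28.
Add 13 hours 5 minutes flight time → 1:13 AM UTC (Oct 29).
Greywater is UTC+0, so local arrival is the same: 1:13 AM on Oct 29.
Layover = 2:53 AM − 1:13 AM = 1 hour 40 minutes.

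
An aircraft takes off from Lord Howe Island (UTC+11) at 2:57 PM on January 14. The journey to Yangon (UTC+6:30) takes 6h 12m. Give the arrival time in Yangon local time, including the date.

Yangon is 4:30 behind Lord Howe Island.
After 6 hours 12 minutes it is 9:09 PM in Lord Howe Island.
Shift by the zone difference: 9:09 PM − 4:30 = 4:39 PM on Jan 14 in Yangon.

4:39 PM on January 14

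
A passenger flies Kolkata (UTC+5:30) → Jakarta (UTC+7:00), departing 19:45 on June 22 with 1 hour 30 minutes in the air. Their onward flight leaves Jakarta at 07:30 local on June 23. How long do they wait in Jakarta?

8 hours 45 minutes

Convert departure to UTC: 19:45 − 5:30 = 14:15 UTC on Jun 22.
Add 1 hour 30 minutes flight time → 15:45 UTC.
Jakarta is UTC+7:00, so local arrival = 15:45 + 7:00 = 22:45 on Jun 22.
Layover = 07:30 − 22:45 (+1 day) = 8 hours 45 minutes.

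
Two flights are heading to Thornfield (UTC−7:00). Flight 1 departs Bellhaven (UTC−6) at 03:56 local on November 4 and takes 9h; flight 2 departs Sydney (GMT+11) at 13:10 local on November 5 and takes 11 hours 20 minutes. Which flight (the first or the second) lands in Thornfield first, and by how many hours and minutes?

Flight 1 in UTC: 03:56 + 6:00 = 09:56 on Nov 4.
+9 hours → arrive 18:56 UTC on Nov 4.
Flight 2 in UTC: 13:10 − 11:00 = 02:10 on Nov 5.
+11 hours 20 minutes → arrive 13:30 UTC on Nov 5.
Flight 1 lands earlier by 18 hours 34 minutes.

the first, by 18 hours 34 minutes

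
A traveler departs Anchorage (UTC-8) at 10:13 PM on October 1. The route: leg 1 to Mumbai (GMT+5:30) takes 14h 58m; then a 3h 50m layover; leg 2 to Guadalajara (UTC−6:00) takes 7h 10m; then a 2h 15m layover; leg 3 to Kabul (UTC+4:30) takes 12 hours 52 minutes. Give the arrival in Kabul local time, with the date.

Convert departure to UTC: 10:13 PM + 8:00 = 6:13 AM UTC on Oct 2.
Add 14 hours and 58 minutes leg 1 → 9:11 PM UTC.
Add 3 hours and 50 minutes layover in Mumbai → 1:01 AM UTC (Oct 3).
Add 7 hours 10 minutes leg 2 → 8:11 AM UTC.
Add 2 hours and 15 minutes layover in Guadalajara → 10:26 AM UTC.
Add 12 hours and 52 minutes leg 3 → 11:18 PM UTC.
Kabul is UTC+4:30, so local arrival = 11:18 PM + 4:30 = 3:48 AM on Oct 4.

3:48 AM on October 4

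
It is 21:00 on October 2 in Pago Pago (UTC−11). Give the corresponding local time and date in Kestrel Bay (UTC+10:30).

18:30 on Oct 3

In UTC: 21:00 + 11:00 = 08:00 on Oct 3.
Kestrel Bay is UTC+10:30: 08:00 + 10:30 = 18:30 on Oct 3.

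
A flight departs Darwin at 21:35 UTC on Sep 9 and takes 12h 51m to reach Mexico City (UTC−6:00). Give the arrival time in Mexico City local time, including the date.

04:26 on September 10

Departure is given in UTC: 21:35 on Sep 9.
Add 12 hours and 51 minutes → 10:26 UTC (Sep 10).
Mexico City is UTC−6:00: 10:26 − 6:00 = 04:26 on Sep 10.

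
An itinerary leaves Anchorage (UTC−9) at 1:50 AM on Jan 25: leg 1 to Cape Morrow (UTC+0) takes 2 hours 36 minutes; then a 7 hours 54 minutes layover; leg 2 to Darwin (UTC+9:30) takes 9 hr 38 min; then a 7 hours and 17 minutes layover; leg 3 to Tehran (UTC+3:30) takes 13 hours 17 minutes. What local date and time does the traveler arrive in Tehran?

7:02 AM on January 27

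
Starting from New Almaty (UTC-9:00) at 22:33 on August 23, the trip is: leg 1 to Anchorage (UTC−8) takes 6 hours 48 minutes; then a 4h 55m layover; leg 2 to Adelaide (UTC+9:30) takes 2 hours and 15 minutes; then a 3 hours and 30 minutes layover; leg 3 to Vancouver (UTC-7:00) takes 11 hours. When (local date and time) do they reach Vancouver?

05:01 on August 25

Convert departure to UTC: 22:33 + 9:00 = 07:33 UTC on Aug 24.
Add 6 hours 48 minutes leg 1 → 14:21 UTC.
Add 4 hours and 55 minutes layover in Anchorage → 19:16 UTC.
Add 2 hours 15 minutes leg 2 → 21:31 UTC.
Add 3 hours and 30 minutes layover in Adelaide → 01:01 UTC (Aug 25).
Add 11 hours leg 3 → 12:01 UTC.
Vancouver is UTC−7:00, so local arrival = 12:01 − 7:00 = 05:01 on Aug 25.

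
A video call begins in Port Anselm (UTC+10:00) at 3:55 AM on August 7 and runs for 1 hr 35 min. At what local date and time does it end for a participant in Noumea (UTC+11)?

Convert start to UTC: 3:55 AM − 10:00 = 5:55 PM UTC on Aug 6.
Add 1 hour and 35 minutes duration → 7:30 PM UTC.
Noumea is UTC+11:00, so local end time = 7:30 PM + 11:00 = 6:30 AM on Aug 7.

6:30 AM on Aug 7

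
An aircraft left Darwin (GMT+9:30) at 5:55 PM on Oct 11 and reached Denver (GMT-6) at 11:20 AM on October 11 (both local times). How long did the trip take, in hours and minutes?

Denver is 15:30 behind Darwin.
Clock-face elapsed time (ignoring zones) is −6 hours 35 minutes.
Actual elapsed = −6 hours 35 minutes + 15:30 = 8 hours 55 minutes.

8 hours 55 minutes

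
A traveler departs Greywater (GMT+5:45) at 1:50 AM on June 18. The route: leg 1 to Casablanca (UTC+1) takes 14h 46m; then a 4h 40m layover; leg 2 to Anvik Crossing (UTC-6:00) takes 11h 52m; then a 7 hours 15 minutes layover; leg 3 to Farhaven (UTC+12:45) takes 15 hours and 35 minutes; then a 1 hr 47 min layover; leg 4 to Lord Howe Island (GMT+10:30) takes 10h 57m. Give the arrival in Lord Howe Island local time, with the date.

1:27 AM on June 21

Convert departure to UTC: 1:50 AM − 5:45 = 8:05 PM UTC on Jun 17.
Add 14 hours 46 minutes leg 1 → 10:51 AM UTC (Jun 18).
Add 4 hours 40 minutes layover in Casablanca → 3:31 PM UTC.
Add 11 hours and 52 minutes leg 2 → 3:23 AM UTC (Jun 19).
Add 7 hours and 15 minutes layover in Anvik Crossing → 10:38 AM UTC.
Add 15 hours 35 minutes leg 3 → 2:13 AM UTC (Jun 20).
Add 1 hour 47 minutes layover in Farhaven → 4:00 AM UTC.
Add 10 hours and 57 minutes leg 4 → 2:57 PM UTC.
Lord Howe Island is UTC+10:30, so local arrival = 2:57 PM + 10:30 = 1:27 AM on Jun 21.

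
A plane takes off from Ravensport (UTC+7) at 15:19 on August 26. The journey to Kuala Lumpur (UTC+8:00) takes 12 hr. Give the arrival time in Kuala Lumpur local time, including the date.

Convert departure to UTC: 15:19 − 7:00 = 08:19 UTC on Aug 26.
Add 12 hours travel time → 20:19 UTC.
Kuala Lumpur is UTC+8:00, so local arrival = 20:19 + 8:00 = 04:19 on Aug 27.

04:19 on August 27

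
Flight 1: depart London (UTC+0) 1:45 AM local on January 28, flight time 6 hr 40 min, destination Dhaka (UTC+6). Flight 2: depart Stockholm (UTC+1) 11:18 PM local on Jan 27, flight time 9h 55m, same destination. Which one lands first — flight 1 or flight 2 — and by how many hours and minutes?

Flight 1 departs at 1:45 AM UTC (Jan 28).
+6 hours and 40 minutes → arrive 8:25 AM UTC on Jan 28.
Flight 2 in UTC: 11:18 PM − 1:00 = 10:18 PM on Jan 27.
+9 hours and 55 minutes → arrive 8:13 AM UTC on Jan 28.
Flight 2 lands earlier by 12 minutes.

the second, by 12 minutes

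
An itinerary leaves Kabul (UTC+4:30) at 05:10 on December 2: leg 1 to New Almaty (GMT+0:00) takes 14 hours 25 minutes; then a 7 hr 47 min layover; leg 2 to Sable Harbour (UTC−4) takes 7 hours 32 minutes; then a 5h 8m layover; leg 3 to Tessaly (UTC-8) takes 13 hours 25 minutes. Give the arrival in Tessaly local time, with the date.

Convert departure to UTC: 05:10 − 4:30 = 00:40 UTC on Dec 2.
Add 14 hours 25 minutes leg 1 → 15:05 UTC.
Add 7 hours and 47 minutes layover in New Almaty → 22:52 UTC.
Add 7 hours 32 minutes leg 2 → 06:24 UTC (Dec 3).
Add 5 hours 8 minutes layover in Sable Harbour → 11:32 UTC.
Add 13 hours and 25 minutes leg 3 → 00:57 UTC (Dec 4).
Tessaly is UTC−8:00, so local arrival = 00:57 − 8:00 = 16:57 on Dec 3.

16:57 on Dec 3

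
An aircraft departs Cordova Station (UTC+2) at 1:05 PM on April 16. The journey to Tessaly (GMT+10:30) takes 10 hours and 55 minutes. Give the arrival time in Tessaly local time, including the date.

Convert departure to UTC: 1:05 PM − 2:00 = 11:05 AM UTC on Apr 16.
Add 10 hours and 55 minutes travel time → 10:00 PM UTC.
Tessaly is UTC+10:30, so local arrival = 10:00 PM + 10:30 = 8:30 AM on Apr 17.

8:30 AM on April 17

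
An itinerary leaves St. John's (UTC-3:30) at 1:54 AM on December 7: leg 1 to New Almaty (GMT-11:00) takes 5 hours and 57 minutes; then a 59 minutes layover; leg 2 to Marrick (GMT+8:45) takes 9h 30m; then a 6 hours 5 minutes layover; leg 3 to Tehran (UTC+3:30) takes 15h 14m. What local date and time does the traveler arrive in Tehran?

10:39 PM on December 8

Convert departure to UTC: 1:54 AM + 3:30 = 5:24 AM UTC on Dec 7.
Add 5 hours 57 minutes leg 1 → 11:21 AM UTC.
Add 59 minutes layover in New Almaty → 12:20 PM UTC.
Add 9 hours 30 minutes leg 2 → 9:50 PM UTC.
Add 6 hours 5 minutes layover in Marrick → 3:55 AM UTC (Dec 8).
Add 15 hours 14 minutes leg 3 → 7:09 PM UTC.
Tehran is UTC+3:30, so local arrival = 7:09 PM + 3:30 = 10:39 PM on Dec 8.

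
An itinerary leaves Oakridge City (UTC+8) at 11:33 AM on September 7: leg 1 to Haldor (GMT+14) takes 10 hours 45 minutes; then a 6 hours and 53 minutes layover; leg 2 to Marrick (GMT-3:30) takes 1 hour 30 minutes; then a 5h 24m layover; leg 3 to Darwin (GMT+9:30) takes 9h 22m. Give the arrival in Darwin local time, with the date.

10:57 PM on Sep 8

Convert departure to UTC: 11:33 AM − 8:00 = 3:33 AM UTC on Sep 7.
Add 10 hours 45 minutes leg 1 → 2:18 PM UTC.
Add 6 hours and 53 minutes layover in Haldor → 9:11 PM UTC.
Add 1 hour 30 minutes leg 2 → 10:41 PM UTC.
Add 5 hours 24 minutes layover in Marrick → 4:05 AM UTC (Sep 8).
Add 9 hours and 22 minutes leg 3 → 1:27 PM UTC.
Darwin is UTC+9:30, so local arrival = 1:27 PM + 9:30 = 10:57 PM on Sep 8.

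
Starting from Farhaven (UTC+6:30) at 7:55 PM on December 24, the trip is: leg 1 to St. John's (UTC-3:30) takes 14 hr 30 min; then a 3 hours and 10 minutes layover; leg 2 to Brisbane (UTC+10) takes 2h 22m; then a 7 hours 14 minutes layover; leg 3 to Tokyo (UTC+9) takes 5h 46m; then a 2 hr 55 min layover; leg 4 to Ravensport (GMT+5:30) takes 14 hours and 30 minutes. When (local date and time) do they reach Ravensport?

9:22 PM on Dec 26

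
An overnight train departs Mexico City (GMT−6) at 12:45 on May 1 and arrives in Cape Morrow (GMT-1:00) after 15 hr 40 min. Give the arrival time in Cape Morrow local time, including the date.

09:25 on May 2

Convert departure to UTC: 12:45 + 6:00 = 18:45 UTC on May 1.
Add 15 hours 40 minutes travel time → 10:25 UTC (May 2).
Cape Morrow is UTC−1:00, so local arrival = 10:25 − 1:00 = 09:25 on May 2.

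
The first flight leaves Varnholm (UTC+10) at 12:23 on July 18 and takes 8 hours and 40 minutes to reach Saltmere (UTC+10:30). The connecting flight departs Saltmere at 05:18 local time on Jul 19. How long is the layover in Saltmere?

7 hours 45 minutes

Convert departure to UTC: 12:23 − 10:00 = 02:23 UTC on Jul 18.
Add 8 hours 40 minutes flight time → 11:03 UTC.
Saltmere is UTC+10:30, so local arrival = 11:03 + 10:30 = 21:33 on Jul 18.
Layover = 05:18 − 21:33 (+1 day) = 7 hours 45 minutes.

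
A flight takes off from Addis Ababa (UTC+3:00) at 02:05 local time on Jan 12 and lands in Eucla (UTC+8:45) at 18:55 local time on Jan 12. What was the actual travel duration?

Eucla is 5:45 ahead of Addis Ababa.
Clock-face elapsed time (ignoring zones) is 16 hours 50 minutes.
Actual elapsed = 16 hours 50 minutes − 5:45 = 11 hours 5 minutes.

11 hours 5 minutes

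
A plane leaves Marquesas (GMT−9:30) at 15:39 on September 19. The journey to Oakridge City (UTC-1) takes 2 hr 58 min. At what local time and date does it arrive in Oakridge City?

03:07 on September 20

Oakridge City is 8:30 ahead of Marquesas.
After 2 hours 58 minutes it is 18:37 in Marquesas.
Shift by the zone difference: 18:37 + 8:30 = 03:07 on Sep 20 in Oakridge City.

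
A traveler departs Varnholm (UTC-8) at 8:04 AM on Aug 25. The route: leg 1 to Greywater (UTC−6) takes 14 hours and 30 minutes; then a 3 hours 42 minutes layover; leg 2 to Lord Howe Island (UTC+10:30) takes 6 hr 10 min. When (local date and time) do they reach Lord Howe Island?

2:56 AM on August 27

Convert departure to UTC: 8:04 AM + 8:00 = 4:04 PM UTC on Aug 25.
Add 14 hours and 30 minutes leg 1 → 6:34 AM UTC (Aug 26).
Add 3 hours and 42 minutes layover in Greywater → 10:16 AM UTC.
Add 6 hours 10 minutes leg 2 → 4:26 PM UTC.
Lord Howe Island is UTC+10:30, so local arrival = 4:26 PM + 10:30 = 2:56 AM on Aug 27.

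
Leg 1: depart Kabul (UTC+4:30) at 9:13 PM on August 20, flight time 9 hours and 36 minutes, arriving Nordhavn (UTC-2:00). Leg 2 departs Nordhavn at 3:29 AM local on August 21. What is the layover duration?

3 hours 10 minutes

Convert departure to UTC: 9:13 PM − 4:30 = 4:43 PM UTC on Aug 20.
Add 9 hours and 36 minutes flight time → 2:19 AM UTC (Aug 21).
Nordhavn is UTC−2:00, so local arrival = 2:19 AM − 2:00 = 12:19 AM on Aug 21.
Layover = 3:29 AM − 12:19 AM = 3 hours 10 minutes.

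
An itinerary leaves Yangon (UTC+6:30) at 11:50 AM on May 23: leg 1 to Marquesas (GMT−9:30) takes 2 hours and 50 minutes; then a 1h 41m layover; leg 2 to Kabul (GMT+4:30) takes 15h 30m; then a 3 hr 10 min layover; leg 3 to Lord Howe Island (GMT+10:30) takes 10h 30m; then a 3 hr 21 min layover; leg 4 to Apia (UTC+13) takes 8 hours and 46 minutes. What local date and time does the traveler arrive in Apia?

4:08 PM on May 25

Convert departure to UTC: 11:50 AM − 6:30 = 5:20 AM UTC on May 23.
Add 2 hours and 50 minutes leg 1 → 8:10 AM UTC.
Add 1 hour 41 minutes layover in Marquesas → 9:51 AM UTC.
Add 15 hours 30 minutes leg 2 → 1:21 AM UTC (May 24).
Add 3 hours 10 minutes layover in Kabul → 4:31 AM UTC.
Add 10 hours and 30 minutes leg 3 → 3:01 PM UTC.
Add 3 hours 21 minutes layover in Lord Howe Island → 6:22 PM UTC.
Add 8 hours and 46 minutes leg 4 → 3:08 AM UTC (May 25).
Apia is UTC+13:00, so local arrival = 3:08 AM + 13:00 = 4:08 PM on May 25.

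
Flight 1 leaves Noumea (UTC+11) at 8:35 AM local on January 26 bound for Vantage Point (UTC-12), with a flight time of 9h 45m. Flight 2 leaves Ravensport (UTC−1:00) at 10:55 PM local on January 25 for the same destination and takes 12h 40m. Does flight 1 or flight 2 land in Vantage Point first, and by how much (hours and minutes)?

Flight 1 in UTC: 8:35 AM − 11:00 = 9:35 PM on Jan 25.
+9 hours and 45 minutes → arrive 7:20 AM UTC on Jan 26.
Flight 2 in UTC: 10:55 PM + 1:00 = 11:55 PM on Jan 25.
+12 hours 40 minutes → arrive 12:35 PM UTC on Jan 26.
Flight 1 lands earlier by 5 hours 15 minutes.

the first, by 5 hours 15 minutes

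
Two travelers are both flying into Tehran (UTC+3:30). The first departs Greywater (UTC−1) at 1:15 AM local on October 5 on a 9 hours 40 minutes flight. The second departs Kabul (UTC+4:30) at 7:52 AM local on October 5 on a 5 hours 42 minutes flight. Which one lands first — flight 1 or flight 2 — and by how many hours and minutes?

Flight 1 in UTC: 1:15 AM + 1:00 = 2:15 AM on Oct 5.
+9 hours and 40 minutes → arrive 11:55 AM UTC on Oct 5.
Flight 2 in UTC: 7:52 AM − 4:30 = 3:22 AM on Oct 5.
+5 hours 42 minutes → arrive 9:04 AM UTC on Oct 5.
Flight 2 lands earlier by 2 hours 51 minutes.

the second, by 2 hours 51 minutes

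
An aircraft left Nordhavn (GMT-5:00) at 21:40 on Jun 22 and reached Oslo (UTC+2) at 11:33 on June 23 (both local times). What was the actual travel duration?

Departure in UTC: 21:40 + 5:00 = 02:40 on Jun 23.
Arrival in UTC: 11:33 − 2:00 = 09:33 on Jun 23.
Elapsed = 09:33 − 02:40 = 6 hours 53 minutes.

6 hours 53 minutes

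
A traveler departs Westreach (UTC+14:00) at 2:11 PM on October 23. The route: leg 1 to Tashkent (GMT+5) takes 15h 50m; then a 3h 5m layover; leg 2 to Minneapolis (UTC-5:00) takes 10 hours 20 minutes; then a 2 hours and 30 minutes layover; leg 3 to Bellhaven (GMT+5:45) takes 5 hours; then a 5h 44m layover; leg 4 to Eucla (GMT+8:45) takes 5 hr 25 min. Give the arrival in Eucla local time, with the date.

8:50 AM on October 25

Convert departure to UTC: 2:11 PM − 14:00 = 12:11 AM UTC on Oct 23.
Add 15 hours 50 minutes leg 1 → 4:01 PM UTC.
Add 3 hours 5 minutes layover in Tashkent → 7:06 PM UTC.
Add 10 hours and 20 minutes leg 2 → 5:26 AM UTC (Oct 24).
Add 2 hours and 30 minutes layover in Minneapolis → 7:56 AM UTC.
Add 5 hours leg 3 → 12:56 PM UTC.
Add 5 hours 44 minutes layover in Bellhaven → 6:40 PM UTC.
Add 5 hours 25 minutes leg 4 → 12:05 AM UTC (Oct 25).
Eucla is UTC+8:45, so local arrival = 12:05 AM + 8:45 = 8:50 AM on Oct 25.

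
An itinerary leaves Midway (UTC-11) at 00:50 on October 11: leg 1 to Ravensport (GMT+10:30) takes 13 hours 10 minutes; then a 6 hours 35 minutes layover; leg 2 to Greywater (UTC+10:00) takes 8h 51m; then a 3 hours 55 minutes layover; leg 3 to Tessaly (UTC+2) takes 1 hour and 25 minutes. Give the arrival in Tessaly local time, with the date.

23:46 on October 12

Convert departure to UTC: 00:50 + 11:00 = 11:50 UTC on Oct 11.
Add 13 hours 10 minutes leg 1 → 01:00 UTC (Oct 12).
Add 6 hours and 35 minutes layover in Ravensport → 07:35 UTC.
Add 8 hours 51 minutes leg 2 → 16:26 UTC.
Add 3 hours 55 minutes layover in Greywater → 20:21 UTC.
Add 1 hour and 25 minutes leg 3 → 21:46 UTC.
Tessaly is UTC+2:00, so local arrival = 21:46 + 2:00 = 23:46 on Oct 12.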